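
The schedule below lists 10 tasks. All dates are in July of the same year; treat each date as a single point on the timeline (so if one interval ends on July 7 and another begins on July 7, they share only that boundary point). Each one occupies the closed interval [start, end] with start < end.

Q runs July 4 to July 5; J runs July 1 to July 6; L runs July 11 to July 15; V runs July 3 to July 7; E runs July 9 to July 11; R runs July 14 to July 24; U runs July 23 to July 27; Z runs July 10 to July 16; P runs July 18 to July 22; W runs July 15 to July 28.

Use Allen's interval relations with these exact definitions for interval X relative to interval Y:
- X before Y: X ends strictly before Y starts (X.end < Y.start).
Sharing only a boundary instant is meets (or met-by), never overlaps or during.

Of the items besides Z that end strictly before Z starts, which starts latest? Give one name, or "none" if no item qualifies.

Q

Target Z = [July 10, July 16].
E [July 9, July 11] → overlaps → excluded.
J [July 1, July 6] → before → candidate.
L [July 11, July 15] → during → excluded.
P [July 18, July 22] → after → excluded.
Q [July 4, July 5] → before → candidate.
R [July 14, July 24] → overlapped-by → excluded.
U [July 23, July 27] → after → excluded.
V [July 3, July 7] → before → candidate.
W [July 15, July 28] → overlapped-by → excluded.
Among candidates, latest start is July 4 → Q.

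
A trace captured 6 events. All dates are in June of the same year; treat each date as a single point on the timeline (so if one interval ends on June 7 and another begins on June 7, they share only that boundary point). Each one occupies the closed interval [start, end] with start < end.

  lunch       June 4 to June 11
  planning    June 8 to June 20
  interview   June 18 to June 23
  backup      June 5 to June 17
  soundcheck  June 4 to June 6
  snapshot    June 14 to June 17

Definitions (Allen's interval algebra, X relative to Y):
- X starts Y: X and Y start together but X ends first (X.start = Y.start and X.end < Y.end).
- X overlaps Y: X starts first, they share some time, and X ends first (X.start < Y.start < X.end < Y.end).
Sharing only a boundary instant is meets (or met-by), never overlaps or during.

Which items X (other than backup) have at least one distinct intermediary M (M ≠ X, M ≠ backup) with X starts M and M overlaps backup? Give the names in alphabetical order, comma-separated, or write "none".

Target backup = [June 5, June 17].
Intermediaries M with M overlaps backup: lunch, soundcheck.
Via lunch — items with X starts lunch: soundcheck.
Via soundcheck — items with X starts soundcheck: none.
Union: soundcheck.

soundcheck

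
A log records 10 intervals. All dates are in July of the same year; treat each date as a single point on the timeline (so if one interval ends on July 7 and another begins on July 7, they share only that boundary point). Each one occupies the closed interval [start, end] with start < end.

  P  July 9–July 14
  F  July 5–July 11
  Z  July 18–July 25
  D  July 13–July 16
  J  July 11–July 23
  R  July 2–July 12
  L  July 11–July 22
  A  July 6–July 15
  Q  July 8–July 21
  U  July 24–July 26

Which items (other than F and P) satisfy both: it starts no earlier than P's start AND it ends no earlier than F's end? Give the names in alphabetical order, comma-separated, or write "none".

D, J, L, U, Z

Conditions: its start is no earlier than P's start (X.start >= July 9) AND its end is no earlier than F's end (X.end >= July 11).
A: start July 6 >= July 9? ✗; end July 15 >= July 11? ✓ → no.
D: start July 13 >= July 9? ✓; end July 16 >= July 11? ✓ → yes.
J: start July 11 >= July 9? ✓; end July 23 >= July 11? ✓ → yes.
L: start July 11 >= July 9? ✓; end July 22 >= July 11? ✓ → yes.
Q: start July 8 >= July 9? ✗; end July 21 >= July 11? ✓ → no.
R: start July 2 >= July 9? ✗; end July 12 >= July 11? ✓ → no.
U: start July 24 >= July 9? ✓; end July 26 >= July 11? ✓ → yes.
Z: start July 18 >= July 9? ✓; end July 25 >= July 11? ✓ → yes.
Result: D, J, L, U, Z.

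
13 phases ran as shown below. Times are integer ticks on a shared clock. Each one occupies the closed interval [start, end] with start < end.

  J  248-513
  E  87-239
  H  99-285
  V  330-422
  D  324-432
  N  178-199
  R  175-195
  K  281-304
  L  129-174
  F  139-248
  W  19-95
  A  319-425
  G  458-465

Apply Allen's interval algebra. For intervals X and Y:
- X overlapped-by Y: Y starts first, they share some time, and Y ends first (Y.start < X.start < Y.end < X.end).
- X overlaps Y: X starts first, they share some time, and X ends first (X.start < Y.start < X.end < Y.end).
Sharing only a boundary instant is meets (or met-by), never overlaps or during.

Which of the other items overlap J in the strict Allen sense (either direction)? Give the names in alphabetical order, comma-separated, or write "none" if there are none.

H

Target J = [248, 513].
A [319, 425] → during → no.
D [324, 432] → during → no.
E [87, 239] → before → no.
F [139, 248] → meets → no.
G [458, 465] → during → no.
H [99, 285] → overlaps → yes.
K [281, 304] → during → no.
L [129, 174] → before → no.
N [178, 199] → before → no.
R [175, 195] → before → no.
V [330, 422] → during → no.
W [19, 95] → before → no.
Result: H.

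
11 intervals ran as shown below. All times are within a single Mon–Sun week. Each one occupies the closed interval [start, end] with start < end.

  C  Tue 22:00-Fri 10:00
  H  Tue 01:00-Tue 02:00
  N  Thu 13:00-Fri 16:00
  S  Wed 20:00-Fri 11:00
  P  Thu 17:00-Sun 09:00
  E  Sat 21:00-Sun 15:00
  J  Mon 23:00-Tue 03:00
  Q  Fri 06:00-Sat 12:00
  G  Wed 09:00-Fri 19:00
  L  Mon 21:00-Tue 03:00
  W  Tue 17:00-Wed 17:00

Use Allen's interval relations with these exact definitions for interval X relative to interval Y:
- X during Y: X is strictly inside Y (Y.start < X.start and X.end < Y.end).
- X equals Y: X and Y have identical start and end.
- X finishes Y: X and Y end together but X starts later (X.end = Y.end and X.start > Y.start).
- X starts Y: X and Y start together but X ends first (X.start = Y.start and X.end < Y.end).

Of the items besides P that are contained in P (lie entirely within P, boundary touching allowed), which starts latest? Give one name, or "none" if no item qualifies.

Q

Target P = [Thu 17:00, Sun 09:00].
C [Tue 22:00, Fri 10:00] → overlaps → excluded.
E [Sat 21:00, Sun 15:00] → overlapped-by → excluded.
G [Wed 09:00, Fri 19:00] → overlaps → excluded.
H [Tue 01:00, Tue 02:00] → before → excluded.
J [Mon 23:00, Tue 03:00] → before → excluded.
L [Mon 21:00, Tue 03:00] → before → excluded.
N [Thu 13:00, Fri 16:00] → overlaps → excluded.
Q [Fri 06:00, Sat 12:00] → during → candidate.
S [Wed 20:00, Fri 11:00] → overlaps → excluded.
W [Tue 17:00, Wed 17:00] → before → excluded.
Among candidates, latest start is Fri 06:00 → Q.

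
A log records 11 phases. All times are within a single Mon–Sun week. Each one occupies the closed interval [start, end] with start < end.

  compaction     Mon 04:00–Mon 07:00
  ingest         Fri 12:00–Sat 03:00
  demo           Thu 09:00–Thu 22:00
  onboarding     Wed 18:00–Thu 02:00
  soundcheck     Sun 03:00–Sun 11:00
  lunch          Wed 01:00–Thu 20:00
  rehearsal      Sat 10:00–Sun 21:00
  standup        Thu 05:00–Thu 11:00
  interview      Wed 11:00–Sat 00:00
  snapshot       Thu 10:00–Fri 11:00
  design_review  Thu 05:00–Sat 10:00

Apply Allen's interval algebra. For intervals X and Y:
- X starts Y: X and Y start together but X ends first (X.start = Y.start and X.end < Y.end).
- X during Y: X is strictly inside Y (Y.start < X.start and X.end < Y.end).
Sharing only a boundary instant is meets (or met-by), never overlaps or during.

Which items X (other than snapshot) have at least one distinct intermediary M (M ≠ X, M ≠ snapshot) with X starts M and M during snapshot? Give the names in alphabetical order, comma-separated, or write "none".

Target snapshot = [Thu 10:00, Fri 11:00].
Intermediaries M with M during snapshot: none.
Union: none.

none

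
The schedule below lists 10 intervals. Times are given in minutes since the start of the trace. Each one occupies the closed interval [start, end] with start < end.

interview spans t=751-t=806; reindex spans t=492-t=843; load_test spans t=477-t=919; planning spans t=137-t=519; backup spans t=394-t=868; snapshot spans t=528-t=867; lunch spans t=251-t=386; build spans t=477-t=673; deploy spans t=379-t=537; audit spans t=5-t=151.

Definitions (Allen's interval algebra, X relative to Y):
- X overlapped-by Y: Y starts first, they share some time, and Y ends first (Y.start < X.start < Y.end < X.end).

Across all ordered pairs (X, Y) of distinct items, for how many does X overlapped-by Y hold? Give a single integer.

16

Checking all 90 ordered pairs for relation 'overlapped-by'; matching pairs in alphabetical order:
(backup, deploy): backup overlapped-by deploy ✓
(backup, planning): backup overlapped-by planning ✓
(build, deploy): build overlapped-by deploy ✓
(build, planning): build overlapped-by planning ✓
(deploy, lunch): deploy overlapped-by lunch ✓
(deploy, planning): deploy overlapped-by planning ✓
(load_test, backup): load_test overlapped-by backup ✓
(load_test, deploy): load_test overlapped-by deploy ✓
(load_test, planning): load_test overlapped-by planning ✓
(planning, audit): planning overlapped-by audit ✓
(reindex, build): reindex overlapped-by build ✓
(reindex, deploy): reindex overlapped-by deploy ✓
(reindex, planning): reindex overlapped-by planning ✓
(snapshot, build): snapshot overlapped-by build ✓
(snapshot, deploy): snapshot overlapped-by deploy ✓
(snapshot, reindex): snapshot overlapped-by reindex ✓
Count: 16.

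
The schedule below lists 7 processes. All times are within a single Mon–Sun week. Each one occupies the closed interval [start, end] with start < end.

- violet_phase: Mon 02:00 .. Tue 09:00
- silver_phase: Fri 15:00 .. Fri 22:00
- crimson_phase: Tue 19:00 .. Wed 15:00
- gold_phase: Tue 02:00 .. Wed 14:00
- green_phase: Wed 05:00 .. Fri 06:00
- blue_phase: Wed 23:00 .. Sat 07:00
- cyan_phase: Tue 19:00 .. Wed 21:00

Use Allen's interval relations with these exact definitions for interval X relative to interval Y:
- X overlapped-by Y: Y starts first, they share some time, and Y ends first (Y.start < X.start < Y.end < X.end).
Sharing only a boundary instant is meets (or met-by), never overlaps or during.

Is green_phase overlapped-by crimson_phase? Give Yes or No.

green_phase = [Wed 05:00, Fri 06:00], crimson_phase = [Tue 19:00, Wed 15:00].
Actual relation of green_phase to crimson_phase: overlapped-by.
Asked whether 'overlapped-by' holds → Yes.

Yes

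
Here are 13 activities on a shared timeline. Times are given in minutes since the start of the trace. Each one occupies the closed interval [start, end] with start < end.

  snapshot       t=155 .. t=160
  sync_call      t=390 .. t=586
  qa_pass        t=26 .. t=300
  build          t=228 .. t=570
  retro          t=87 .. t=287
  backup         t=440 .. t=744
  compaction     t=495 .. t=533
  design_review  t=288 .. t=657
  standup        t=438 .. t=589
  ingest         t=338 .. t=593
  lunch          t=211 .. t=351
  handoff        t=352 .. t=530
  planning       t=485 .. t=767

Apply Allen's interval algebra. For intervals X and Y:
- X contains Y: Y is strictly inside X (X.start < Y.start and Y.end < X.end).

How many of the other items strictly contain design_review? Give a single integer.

Target design_review = [t=288, t=657].
backup [t=440, t=744] → overlapped-by → no.
build [t=228, t=570] → overlaps → no.
compaction [t=495, t=533] → during → no.
handoff [t=352, t=530] → during → no.
ingest [t=338, t=593] → during → no.
lunch [t=211, t=351] → overlaps → no.
planning [t=485, t=767] → overlapped-by → no.
qa_pass [t=26, t=300] → overlaps → no.
retro [t=87, t=287] → before → no.
snapshot [t=155, t=160] → before → no.
standup [t=438, t=589] → during → no.
sync_call [t=390, t=586] → during → no.
Total: 0.

0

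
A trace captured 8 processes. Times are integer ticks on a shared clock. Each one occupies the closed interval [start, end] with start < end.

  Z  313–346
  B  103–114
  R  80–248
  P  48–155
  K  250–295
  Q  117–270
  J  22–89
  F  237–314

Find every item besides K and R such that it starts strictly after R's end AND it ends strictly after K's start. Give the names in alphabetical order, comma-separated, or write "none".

Conditions: its start is strictly after R's end (X.start > 248) AND its end is strictly after K's start (X.end > 250).
B: start 103 > 248? ✗; end 114 > 250? ✗ → no.
F: start 237 > 248? ✗; end 314 > 250? ✓ → no.
J: start 22 > 248? ✗; end 89 > 250? ✗ → no.
P: start 48 > 248? ✗; end 155 > 250? ✗ → no.
Q: start 117 > 248? ✗; end 270 > 250? ✓ → no.
Z: start 313 > 248? ✓; end 346 > 250? ✓ → yes.
Result: Z.

Z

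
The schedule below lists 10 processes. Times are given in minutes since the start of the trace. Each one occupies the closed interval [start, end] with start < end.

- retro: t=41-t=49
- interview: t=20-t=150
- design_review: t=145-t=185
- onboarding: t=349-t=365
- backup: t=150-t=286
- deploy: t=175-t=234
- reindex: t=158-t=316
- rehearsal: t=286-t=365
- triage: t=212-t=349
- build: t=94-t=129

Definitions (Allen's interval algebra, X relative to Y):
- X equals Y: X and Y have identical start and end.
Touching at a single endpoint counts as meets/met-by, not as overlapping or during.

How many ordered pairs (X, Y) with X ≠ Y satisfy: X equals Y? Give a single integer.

Checking all 90 ordered pairs for relation 'equals'; matching pairs in alphabetical order:
No pair satisfies it.
Count: 0.

0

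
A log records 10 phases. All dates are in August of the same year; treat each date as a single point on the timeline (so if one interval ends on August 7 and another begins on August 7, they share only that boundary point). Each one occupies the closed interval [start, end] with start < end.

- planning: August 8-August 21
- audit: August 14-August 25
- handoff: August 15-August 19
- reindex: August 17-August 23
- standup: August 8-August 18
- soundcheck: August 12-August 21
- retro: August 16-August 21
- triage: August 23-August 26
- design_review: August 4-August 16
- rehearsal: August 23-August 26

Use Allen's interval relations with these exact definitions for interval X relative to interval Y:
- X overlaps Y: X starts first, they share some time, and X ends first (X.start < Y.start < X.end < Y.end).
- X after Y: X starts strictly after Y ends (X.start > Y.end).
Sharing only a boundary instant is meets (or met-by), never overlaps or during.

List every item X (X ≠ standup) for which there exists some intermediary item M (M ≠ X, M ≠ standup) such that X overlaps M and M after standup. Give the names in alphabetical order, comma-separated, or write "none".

Target standup = [August 8, August 18].
Intermediaries M with M after standup: rehearsal, triage.
Via rehearsal — items with X overlaps rehearsal: audit.
Via triage — items with X overlaps triage: audit.
Union: audit.

audit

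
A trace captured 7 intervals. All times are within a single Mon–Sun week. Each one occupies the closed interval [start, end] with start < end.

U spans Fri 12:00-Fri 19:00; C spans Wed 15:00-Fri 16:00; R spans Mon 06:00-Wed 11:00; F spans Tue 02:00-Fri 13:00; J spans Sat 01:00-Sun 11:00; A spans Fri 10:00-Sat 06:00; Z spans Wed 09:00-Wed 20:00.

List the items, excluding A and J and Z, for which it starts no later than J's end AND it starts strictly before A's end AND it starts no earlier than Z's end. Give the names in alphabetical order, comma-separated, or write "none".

U

Conditions: its start is no later than J's end (X.start <= Sun 11:00) AND its start is strictly before A's end (X.start < Sat 06:00) AND its start is no earlier than Z's end (X.start >= Wed 20:00).
C: start Wed 15:00 <= Sun 11:00? ✓; start Wed 15:00 < Sat 06:00? ✓; start Wed 15:00 >= Wed 20:00? ✗ → no.
F: start Tue 02:00 <= Sun 11:00? ✓; start Tue 02:00 < Sat 06:00? ✓; start Tue 02:00 >= Wed 20:00? ✗ → no.
R: start Mon 06:00 <= Sun 11:00? ✓; start Mon 06:00 < Sat 06:00? ✓; start Mon 06:00 >= Wed 20:00? ✗ → no.
U: start Fri 12:00 <= Sun 11:00? ✓; start Fri 12:00 < Sat 06:00? ✓; start Fri 12:00 >= Wed 20:00? ✓ → yes.
Result: U.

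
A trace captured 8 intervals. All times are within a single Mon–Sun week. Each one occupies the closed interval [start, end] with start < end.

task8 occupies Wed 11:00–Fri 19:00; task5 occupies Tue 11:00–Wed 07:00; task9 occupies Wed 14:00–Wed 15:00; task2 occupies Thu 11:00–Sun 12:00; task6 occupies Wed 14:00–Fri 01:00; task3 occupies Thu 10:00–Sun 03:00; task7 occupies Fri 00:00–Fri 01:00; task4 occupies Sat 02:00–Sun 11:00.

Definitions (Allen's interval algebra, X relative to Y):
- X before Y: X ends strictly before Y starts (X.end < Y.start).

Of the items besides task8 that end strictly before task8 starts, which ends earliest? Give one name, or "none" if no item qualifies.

task5

Target task8 = [Wed 11:00, Fri 19:00].
task2 [Thu 11:00, Sun 12:00] → overlapped-by → excluded.
task3 [Thu 10:00, Sun 03:00] → overlapped-by → excluded.
task4 [Sat 02:00, Sun 11:00] → after → excluded.
task5 [Tue 11:00, Wed 07:00] → before → candidate.
task6 [Wed 14:00, Fri 01:00] → during → excluded.
task7 [Fri 00:00, Fri 01:00] → during → excluded.
task9 [Wed 14:00, Wed 15:00] → during → excluded.
Among candidates, earliest end is Wed 07:00 → task5.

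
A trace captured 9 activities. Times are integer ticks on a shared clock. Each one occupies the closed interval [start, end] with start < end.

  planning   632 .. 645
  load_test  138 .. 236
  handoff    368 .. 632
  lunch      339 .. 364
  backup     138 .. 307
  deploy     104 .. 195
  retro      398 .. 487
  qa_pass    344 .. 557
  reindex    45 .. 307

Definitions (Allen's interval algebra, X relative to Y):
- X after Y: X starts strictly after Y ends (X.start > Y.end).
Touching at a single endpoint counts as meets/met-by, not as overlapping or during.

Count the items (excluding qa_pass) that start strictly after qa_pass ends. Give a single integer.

1

Target qa_pass = [344, 557].
backup [138, 307] → before → no.
deploy [104, 195] → before → no.
handoff [368, 632] → overlapped-by → no.
load_test [138, 236] → before → no.
lunch [339, 364] → overlaps → no.
planning [632, 645] → after → counts.
reindex [45, 307] → before → no.
retro [398, 487] → during → no.
Total: 1.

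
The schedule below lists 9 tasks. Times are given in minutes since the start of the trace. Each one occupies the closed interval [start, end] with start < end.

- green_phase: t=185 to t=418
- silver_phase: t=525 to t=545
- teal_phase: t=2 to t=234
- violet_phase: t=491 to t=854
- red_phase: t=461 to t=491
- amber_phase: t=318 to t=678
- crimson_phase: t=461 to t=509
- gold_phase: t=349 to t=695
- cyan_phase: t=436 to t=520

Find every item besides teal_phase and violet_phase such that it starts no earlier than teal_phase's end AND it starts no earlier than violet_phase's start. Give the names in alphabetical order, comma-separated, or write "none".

silver_phase

Conditions: its start is no earlier than teal_phase's end (X.start >= t=234) AND its start is no earlier than violet_phase's start (X.start >= t=491).
amber_phase: start t=318 >= t=234? ✓; start t=318 >= t=491? ✗ → no.
crimson_phase: start t=461 >= t=234? ✓; start t=461 >= t=491? ✗ → no.
cyan_phase: start t=436 >= t=234? ✓; start t=436 >= t=491? ✗ → no.
gold_phase: start t=349 >= t=234? ✓; start t=349 >= t=491? ✗ → no.
green_phase: start t=185 >= t=234? ✗; start t=185 >= t=491? ✗ → no.
red_phase: start t=461 >= t=234? ✓; start t=461 >= t=491? ✗ → no.
silver_phase: start t=525 >= t=234? ✓; start t=525 >= t=491? ✓ → yes.
Result: silver_phase.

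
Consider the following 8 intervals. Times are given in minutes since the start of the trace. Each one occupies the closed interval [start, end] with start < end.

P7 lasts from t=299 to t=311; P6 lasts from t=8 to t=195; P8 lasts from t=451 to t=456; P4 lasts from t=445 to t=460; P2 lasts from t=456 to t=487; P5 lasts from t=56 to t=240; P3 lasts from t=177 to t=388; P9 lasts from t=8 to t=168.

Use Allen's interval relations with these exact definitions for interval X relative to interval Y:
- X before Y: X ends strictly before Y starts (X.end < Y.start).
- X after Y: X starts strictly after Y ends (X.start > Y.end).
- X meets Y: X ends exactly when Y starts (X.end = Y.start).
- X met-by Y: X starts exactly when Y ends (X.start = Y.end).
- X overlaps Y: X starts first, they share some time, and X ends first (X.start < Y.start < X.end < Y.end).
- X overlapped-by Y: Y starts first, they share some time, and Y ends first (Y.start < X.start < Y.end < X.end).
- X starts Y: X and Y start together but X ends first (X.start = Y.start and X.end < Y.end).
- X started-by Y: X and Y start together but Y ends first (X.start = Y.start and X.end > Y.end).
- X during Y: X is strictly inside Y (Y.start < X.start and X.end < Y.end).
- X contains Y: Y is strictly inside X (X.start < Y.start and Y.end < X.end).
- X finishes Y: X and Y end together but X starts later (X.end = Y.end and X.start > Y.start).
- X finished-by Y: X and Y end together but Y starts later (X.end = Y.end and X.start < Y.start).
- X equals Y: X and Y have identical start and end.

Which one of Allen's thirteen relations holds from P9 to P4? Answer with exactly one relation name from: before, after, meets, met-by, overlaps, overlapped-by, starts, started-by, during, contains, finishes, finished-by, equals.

before

P9 = [t=8, t=168]; P4 = [t=445, t=460].
Compare endpoints: P9.start < P4.start, P9.start < P4.end, P9.end < P4.start, P9.end < P4.end.
That pattern is 'before'.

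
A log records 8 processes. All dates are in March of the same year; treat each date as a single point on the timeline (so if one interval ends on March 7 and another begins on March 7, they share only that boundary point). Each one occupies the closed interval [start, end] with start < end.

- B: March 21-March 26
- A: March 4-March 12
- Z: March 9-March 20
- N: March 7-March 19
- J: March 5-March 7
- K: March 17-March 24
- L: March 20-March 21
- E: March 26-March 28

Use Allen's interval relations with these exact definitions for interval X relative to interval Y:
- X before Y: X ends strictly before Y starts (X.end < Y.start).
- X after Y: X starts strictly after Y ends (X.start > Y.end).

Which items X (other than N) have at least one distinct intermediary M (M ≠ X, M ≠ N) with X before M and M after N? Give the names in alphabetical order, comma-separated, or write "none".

Target N = [March 7, March 19].
Intermediaries M with M after N: B, E, L.
Via B — items with X before B: A, J, Z.
Via E — items with X before E: A, J, K, L, Z.
Via L — items with X before L: A, J.
Union: A, J, K, L, Z.

A, J, K, L, Z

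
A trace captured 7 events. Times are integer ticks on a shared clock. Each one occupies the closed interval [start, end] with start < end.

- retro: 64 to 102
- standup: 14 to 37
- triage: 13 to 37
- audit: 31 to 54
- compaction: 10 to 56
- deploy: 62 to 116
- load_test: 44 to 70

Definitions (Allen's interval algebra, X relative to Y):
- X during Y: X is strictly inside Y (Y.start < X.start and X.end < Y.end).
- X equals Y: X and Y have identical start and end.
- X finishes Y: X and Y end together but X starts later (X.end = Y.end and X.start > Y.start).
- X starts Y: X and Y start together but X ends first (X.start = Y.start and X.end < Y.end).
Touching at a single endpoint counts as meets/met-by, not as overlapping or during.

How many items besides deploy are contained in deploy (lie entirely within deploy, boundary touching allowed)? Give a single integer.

1

Target deploy = [62, 116].
audit [31, 54] → before → no.
compaction [10, 56] → before → no.
load_test [44, 70] → overlaps → no.
retro [64, 102] → during → counts.
standup [14, 37] → before → no.
triage [13, 37] → before → no.
Total: 1.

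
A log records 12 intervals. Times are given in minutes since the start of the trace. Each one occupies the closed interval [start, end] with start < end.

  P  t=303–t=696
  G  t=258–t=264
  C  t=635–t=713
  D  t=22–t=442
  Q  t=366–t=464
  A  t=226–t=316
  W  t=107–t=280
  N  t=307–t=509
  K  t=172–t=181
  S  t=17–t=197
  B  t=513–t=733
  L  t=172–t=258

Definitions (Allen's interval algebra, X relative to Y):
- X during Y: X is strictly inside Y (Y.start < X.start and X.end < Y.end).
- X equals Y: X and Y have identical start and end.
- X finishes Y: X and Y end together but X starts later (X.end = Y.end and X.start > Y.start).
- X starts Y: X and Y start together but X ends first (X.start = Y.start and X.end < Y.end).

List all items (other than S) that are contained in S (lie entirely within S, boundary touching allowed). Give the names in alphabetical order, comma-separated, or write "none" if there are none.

K

Target S = [t=17, t=197].
A [t=226, t=316] → after → no.
B [t=513, t=733] → after → no.
C [t=635, t=713] → after → no.
D [t=22, t=442] → overlapped-by → no.
G [t=258, t=264] → after → no.
K [t=172, t=181] → during → yes.
L [t=172, t=258] → overlapped-by → no.
N [t=307, t=509] → after → no.
P [t=303, t=696] → after → no.
Q [t=366, t=464] → after → no.
W [t=107, t=280] → overlapped-by → no.
Result: K.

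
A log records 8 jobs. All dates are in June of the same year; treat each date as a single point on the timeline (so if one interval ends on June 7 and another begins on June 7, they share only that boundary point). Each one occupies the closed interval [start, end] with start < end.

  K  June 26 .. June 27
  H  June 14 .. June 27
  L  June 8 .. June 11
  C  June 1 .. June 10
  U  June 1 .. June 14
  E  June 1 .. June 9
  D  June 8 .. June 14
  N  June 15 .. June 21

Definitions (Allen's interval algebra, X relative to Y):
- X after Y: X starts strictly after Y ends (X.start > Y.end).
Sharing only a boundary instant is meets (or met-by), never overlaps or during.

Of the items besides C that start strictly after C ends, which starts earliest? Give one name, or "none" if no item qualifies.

H

Target C = [June 1, June 10].
D [June 8, June 14] → overlapped-by → excluded.
E [June 1, June 9] → starts → excluded.
H [June 14, June 27] → after → candidate.
K [June 26, June 27] → after → candidate.
L [June 8, June 11] → overlapped-by → excluded.
N [June 15, June 21] → after → candidate.
U [June 1, June 14] → started-by → excluded.
Among candidates, earliest start is June 14 → H.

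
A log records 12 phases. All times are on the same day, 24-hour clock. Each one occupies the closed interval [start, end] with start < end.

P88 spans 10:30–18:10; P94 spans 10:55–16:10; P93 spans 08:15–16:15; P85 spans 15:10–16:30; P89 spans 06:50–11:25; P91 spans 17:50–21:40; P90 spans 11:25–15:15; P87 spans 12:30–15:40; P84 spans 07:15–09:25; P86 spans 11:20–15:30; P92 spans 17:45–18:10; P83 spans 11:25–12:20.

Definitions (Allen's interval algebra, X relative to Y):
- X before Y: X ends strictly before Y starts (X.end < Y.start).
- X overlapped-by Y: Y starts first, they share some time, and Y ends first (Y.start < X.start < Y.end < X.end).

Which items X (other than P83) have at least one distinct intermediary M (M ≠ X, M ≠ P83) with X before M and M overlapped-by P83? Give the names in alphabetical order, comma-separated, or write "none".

Target P83 = [11:25, 12:20].
Intermediaries M with M overlapped-by P83: none.
Union: none.

none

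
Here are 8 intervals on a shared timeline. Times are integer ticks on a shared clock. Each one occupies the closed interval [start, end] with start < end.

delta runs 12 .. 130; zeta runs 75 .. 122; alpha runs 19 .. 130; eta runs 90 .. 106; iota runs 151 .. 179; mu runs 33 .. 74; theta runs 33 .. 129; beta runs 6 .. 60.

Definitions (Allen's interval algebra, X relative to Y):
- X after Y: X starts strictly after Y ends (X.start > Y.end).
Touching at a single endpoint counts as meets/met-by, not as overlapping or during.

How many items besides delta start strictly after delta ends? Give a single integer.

Target delta = [12, 130].
alpha [19, 130] → finishes → no.
beta [6, 60] → overlaps → no.
eta [90, 106] → during → no.
iota [151, 179] → after → counts.
mu [33, 74] → during → no.
theta [33, 129] → during → no.
zeta [75, 122] → during → no.
Total: 1.

1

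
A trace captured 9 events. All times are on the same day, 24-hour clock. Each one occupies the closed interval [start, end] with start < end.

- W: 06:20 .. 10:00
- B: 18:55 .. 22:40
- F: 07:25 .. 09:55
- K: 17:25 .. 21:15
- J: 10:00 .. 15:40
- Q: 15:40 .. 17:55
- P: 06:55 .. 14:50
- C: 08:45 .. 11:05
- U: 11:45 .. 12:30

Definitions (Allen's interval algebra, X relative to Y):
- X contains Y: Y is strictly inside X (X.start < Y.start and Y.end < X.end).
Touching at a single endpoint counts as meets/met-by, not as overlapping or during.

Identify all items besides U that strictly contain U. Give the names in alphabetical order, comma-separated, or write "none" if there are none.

J, P

Target U = [11:45, 12:30].
B [18:55, 22:40] → after → no.
C [08:45, 11:05] → before → no.
F [07:25, 09:55] → before → no.
J [10:00, 15:40] → contains → yes.
K [17:25, 21:15] → after → no.
P [06:55, 14:50] → contains → yes.
Q [15:40, 17:55] → after → no.
W [06:20, 10:00] → before → no.
Result: J, P.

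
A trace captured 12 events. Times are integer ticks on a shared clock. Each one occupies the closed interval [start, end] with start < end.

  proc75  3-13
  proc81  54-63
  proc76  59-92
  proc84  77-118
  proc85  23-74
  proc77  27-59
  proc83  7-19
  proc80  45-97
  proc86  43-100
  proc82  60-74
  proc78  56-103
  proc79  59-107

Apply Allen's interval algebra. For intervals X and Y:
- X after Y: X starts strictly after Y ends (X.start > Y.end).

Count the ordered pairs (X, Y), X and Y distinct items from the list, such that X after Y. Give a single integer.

Checking all 132 ordered pairs for relation 'after'; matching pairs in alphabetical order:
(proc76, proc75): proc76 after proc75 ✓
(proc76, proc83): proc76 after proc83 ✓
(proc77, proc75): proc77 after proc75 ✓
(proc77, proc83): proc77 after proc83 ✓
(proc78, proc75): proc78 after proc75 ✓
(proc78, proc83): proc78 after proc83 ✓
(proc79, proc75): proc79 after proc75 ✓
(proc79, proc83): proc79 after proc83 ✓
(proc80, proc75): proc80 after proc75 ✓
(proc80, proc83): proc80 after proc83 ✓
(proc81, proc75): proc81 after proc75 ✓
(proc81, proc83): proc81 after proc83 ✓
(proc82, proc75): proc82 after proc75 ✓
(proc82, proc77): proc82 after proc77 ✓
(proc82, proc83): proc82 after proc83 ✓
(proc84, proc75): proc84 after proc75 ✓
(proc84, proc77): proc84 after proc77 ✓
(proc84, proc81): proc84 after proc81 ✓
(proc84, proc82): proc84 after proc82 ✓
(proc84, proc83): proc84 after proc83 ✓
(proc84, proc85): proc84 after proc85 ✓
(proc85, proc75): proc85 after proc75 ✓
(proc85, proc83): proc85 after proc83 ✓
(proc86, proc75): proc86 after proc75 ✓
... plus 1 further pairs not listed.
Count: 25.

25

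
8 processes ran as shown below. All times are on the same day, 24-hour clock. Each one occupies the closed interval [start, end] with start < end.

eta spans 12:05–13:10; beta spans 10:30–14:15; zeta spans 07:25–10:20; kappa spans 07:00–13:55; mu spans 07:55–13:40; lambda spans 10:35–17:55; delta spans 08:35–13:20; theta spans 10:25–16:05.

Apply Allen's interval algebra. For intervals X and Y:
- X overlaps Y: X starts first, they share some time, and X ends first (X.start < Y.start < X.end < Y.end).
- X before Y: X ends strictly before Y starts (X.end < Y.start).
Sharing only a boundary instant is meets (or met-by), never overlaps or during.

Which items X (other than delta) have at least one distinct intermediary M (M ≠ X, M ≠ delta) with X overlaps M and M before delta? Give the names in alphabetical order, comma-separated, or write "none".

Target delta = [08:35, 13:20].
Intermediaries M with M before delta: none.
Union: none.

none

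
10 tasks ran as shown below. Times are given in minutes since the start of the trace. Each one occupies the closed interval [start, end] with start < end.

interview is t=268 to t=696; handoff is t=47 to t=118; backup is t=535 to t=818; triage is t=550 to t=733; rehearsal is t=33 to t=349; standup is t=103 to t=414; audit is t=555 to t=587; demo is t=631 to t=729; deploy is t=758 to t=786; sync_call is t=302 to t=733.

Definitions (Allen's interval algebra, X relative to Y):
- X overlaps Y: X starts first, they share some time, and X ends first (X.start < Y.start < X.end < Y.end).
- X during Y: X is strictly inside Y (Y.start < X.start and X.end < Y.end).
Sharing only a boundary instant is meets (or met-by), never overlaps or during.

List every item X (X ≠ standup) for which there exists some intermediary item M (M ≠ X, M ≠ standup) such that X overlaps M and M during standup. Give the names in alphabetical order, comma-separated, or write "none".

Target standup = [t=103, t=414].
Intermediaries M with M during standup: none.
Union: none.

none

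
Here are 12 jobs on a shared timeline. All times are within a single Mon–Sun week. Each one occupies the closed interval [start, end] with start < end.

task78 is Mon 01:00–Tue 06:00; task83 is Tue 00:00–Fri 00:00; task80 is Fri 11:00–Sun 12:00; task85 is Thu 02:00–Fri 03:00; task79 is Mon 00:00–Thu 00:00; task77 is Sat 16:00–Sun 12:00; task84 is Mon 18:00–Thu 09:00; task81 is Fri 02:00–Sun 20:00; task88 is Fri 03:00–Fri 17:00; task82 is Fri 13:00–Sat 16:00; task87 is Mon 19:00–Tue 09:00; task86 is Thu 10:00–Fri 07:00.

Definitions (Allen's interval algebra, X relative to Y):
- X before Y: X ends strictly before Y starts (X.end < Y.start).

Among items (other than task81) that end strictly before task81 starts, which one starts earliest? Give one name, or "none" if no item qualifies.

Target task81 = [Fri 02:00, Sun 20:00].
task77 [Sat 16:00, Sun 12:00] → during → excluded.
task78 [Mon 01:00, Tue 06:00] → before → candidate.
task79 [Mon 00:00, Thu 00:00] → before → candidate.
task80 [Fri 11:00, Sun 12:00] → during → excluded.
task82 [Fri 13:00, Sat 16:00] → during → excluded.
task83 [Tue 00:00, Fri 00:00] → before → candidate.
task84 [Mon 18:00, Thu 09:00] → before → candidate.
task85 [Thu 02:00, Fri 03:00] → overlaps → excluded.
task86 [Thu 10:00, Fri 07:00] → overlaps → excluded.
task87 [Mon 19:00, Tue 09:00] → before → candidate.
task88 [Fri 03:00, Fri 17:00] → during → excluded.
Among candidates, earliest start is Mon 00:00 → task79.

task79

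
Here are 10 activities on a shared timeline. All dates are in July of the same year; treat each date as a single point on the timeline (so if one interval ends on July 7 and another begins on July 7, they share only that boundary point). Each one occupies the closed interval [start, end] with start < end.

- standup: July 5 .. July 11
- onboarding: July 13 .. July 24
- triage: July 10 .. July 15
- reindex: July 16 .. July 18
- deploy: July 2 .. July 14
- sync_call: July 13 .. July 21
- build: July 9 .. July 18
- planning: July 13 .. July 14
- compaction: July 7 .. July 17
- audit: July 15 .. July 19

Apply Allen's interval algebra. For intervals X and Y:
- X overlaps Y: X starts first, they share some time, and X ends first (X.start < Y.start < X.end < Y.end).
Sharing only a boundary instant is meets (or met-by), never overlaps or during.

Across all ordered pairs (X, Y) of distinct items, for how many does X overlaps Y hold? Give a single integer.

18

Checking all 90 ordered pairs for relation 'overlaps'; matching pairs in alphabetical order:
(build, audit): build overlaps audit ✓
(build, onboarding): build overlaps onboarding ✓
(build, sync_call): build overlaps sync_call ✓
(compaction, audit): compaction overlaps audit ✓
(compaction, build): compaction overlaps build ✓
(compaction, onboarding): compaction overlaps onboarding ✓
(compaction, reindex): compaction overlaps reindex ✓
(compaction, sync_call): compaction overlaps sync_call ✓
(deploy, build): deploy overlaps build ✓
(deploy, compaction): deploy overlaps compaction ✓
(deploy, onboarding): deploy overlaps onboarding ✓
(deploy, sync_call): deploy overlaps sync_call ✓
(deploy, triage): deploy overlaps triage ✓
(standup, build): standup overlaps build ✓
(standup, compaction): standup overlaps compaction ✓
(standup, triage): standup overlaps triage ✓
(triage, onboarding): triage overlaps onboarding ✓
(triage, sync_call): triage overlaps sync_call ✓
Count: 18.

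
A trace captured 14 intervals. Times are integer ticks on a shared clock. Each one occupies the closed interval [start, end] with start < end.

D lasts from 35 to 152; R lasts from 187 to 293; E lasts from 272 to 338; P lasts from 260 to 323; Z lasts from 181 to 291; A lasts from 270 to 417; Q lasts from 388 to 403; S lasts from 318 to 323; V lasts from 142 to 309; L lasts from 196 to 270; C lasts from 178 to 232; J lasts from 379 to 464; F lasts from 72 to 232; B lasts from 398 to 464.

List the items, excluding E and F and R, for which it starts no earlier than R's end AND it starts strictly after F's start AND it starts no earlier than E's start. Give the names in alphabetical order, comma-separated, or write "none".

B, J, Q, S

Conditions: its start is no earlier than R's end (X.start >= 293) AND its start is strictly after F's start (X.start > 72) AND its start is no earlier than E's start (X.start >= 272).
A: start 270 >= 293? ✗; start 270 > 72? ✓; start 270 >= 272? ✗ → no.
B: start 398 >= 293? ✓; start 398 > 72? ✓; start 398 >= 272? ✓ → yes.
C: start 178 >= 293? ✗; start 178 > 72? ✓; start 178 >= 272? ✗ → no.
D: start 35 >= 293? ✗; start 35 > 72? ✗; start 35 >= 272? ✗ → no.
J: start 379 >= 293? ✓; start 379 > 72? ✓; start 379 >= 272? ✓ → yes.
L: start 196 >= 293? ✗; start 196 > 72? ✓; start 196 >= 272? ✗ → no.
P: start 260 >= 293? ✗; start 260 > 72? ✓; start 260 >= 272? ✗ → no.
Q: start 388 >= 293? ✓; start 388 > 72? ✓; start 388 >= 272? ✓ → yes.
S: start 318 >= 293? ✓; start 318 > 72? ✓; start 318 >= 272? ✓ → yes.
V: start 142 >= 293? ✗; start 142 > 72? ✓; start 142 >= 272? ✗ → no.
Z: start 181 >= 293? ✗; start 181 > 72? ✓; start 181 >= 272? ✗ → no.
Result: B, J, Q, S.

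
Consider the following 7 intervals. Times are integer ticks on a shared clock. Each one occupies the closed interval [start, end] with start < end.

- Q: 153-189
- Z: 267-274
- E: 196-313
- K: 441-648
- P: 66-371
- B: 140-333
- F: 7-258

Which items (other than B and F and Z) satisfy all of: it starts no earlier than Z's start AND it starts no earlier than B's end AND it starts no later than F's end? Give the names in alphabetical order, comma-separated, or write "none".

none

Conditions: its start is no earlier than Z's start (X.start >= 267) AND its start is no earlier than B's end (X.start >= 333) AND its start is no later than F's end (X.start <= 258).
E: start 196 >= 267? ✗; start 196 >= 333? ✗; start 196 <= 258? ✓ → no.
K: start 441 >= 267? ✓; start 441 >= 333? ✓; start 441 <= 258? ✗ → no.
P: start 66 >= 267? ✗; start 66 >= 333? ✗; start 66 <= 258? ✓ → no.
Q: start 153 >= 267? ✗; start 153 >= 333? ✗; start 153 <= 258? ✓ → no.
Result: none.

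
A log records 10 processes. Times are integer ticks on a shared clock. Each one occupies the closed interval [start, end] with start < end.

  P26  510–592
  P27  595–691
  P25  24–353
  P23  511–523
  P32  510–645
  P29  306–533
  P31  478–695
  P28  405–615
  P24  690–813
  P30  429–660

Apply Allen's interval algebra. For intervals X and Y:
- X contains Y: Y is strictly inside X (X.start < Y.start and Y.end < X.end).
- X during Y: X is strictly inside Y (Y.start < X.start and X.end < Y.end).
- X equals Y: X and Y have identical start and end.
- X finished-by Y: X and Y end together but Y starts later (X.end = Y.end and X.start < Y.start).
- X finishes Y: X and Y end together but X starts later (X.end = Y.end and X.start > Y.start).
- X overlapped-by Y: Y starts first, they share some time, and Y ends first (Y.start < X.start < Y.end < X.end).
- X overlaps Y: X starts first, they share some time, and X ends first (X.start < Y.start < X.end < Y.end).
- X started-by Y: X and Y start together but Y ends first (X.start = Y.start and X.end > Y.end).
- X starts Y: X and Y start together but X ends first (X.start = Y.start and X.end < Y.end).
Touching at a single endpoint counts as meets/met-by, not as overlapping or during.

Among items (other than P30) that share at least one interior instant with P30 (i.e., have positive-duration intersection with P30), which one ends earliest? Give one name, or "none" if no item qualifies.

Target P30 = [429, 660].
P23 [511, 523] → during → candidate.
P24 [690, 813] → after → excluded.
P25 [24, 353] → before → excluded.
P26 [510, 592] → during → candidate.
P27 [595, 691] → overlapped-by → candidate.
P28 [405, 615] → overlaps → candidate.
P29 [306, 533] → overlaps → candidate.
P31 [478, 695] → overlapped-by → candidate.
P32 [510, 645] → during → candidate.
Among candidates, earliest end is 523 → P23.

P23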